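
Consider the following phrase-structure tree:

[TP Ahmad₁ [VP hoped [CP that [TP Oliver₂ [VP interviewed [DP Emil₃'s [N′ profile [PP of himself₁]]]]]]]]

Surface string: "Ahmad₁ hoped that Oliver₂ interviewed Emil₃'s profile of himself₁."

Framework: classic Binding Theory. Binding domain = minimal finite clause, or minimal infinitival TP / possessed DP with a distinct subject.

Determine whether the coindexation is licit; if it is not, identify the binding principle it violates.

Principle A

The two coindexed NPs are *Ahmad₁* and *himself₁*.
*himself₁* is an anaphor. Principle A requires it to be bound within its binding domain — the possessed DP, whose subject is Emil₃.
Within that domain it is c-commanded by *Emil₃*, which does not share its index.
*Ahmad₁* does c-command the anaphor, but from outside its binding domain.
The anaphor is unbound in its domain → Principle A violation.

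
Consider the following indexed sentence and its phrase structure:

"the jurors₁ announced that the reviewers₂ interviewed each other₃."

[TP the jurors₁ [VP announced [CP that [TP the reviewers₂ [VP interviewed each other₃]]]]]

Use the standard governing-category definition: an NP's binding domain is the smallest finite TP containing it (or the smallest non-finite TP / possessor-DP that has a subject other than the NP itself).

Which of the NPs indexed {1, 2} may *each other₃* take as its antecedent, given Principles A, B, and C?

*each other* is an anaphor, so Principle A applies: it must be bound in its binding domain.
Binding domain of *each other₃*: the embedded TP, whose subject is the reviewers₂.
*the jurors₁* c-commands the anaphor but is outside its binding domain → cannot satisfy Principle A.
*the reviewers₂* c-commands the anaphor within its binding domain → licit binder.

{2}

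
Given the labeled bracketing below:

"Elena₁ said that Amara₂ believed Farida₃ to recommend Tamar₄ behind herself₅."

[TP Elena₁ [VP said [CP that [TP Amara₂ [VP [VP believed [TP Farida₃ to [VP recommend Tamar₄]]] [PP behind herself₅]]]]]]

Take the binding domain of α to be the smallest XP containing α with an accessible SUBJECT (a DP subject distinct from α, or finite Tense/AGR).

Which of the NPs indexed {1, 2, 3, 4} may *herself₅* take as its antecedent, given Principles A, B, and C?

*herself* is an anaphor, so Principle A applies: it must be bound in its binding domain.
Binding domain of *herself₅*: the embedded TP, whose subject is Amara₂.
*Elena₁* c-commands the anaphor but is outside its binding domain → cannot satisfy Principle A.
*Amara₂* c-commands the anaphor within its binding domain → licit binder.
*Farida₃* does not c-command the anaphor → cannot bind it.
*Tamar₄* does not c-command the anaphor → cannot bind it.

{2}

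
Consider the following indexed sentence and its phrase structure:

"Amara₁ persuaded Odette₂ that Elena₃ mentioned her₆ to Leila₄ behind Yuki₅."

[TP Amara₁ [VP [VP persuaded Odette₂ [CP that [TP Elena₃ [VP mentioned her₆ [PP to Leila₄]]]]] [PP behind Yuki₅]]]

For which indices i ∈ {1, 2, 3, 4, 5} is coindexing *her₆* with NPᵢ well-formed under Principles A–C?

*her* is a pronoun, so Principle B applies: it must be free in its binding domain.
Binding domain of *her₆*: the embedded TP, whose subject is Elena₃.
*Amara₁* c-commands the pronoun but from outside its binding domain, and is not c-commanded by it → coindexation permitted.
*Odette₂* c-commands the pronoun but from outside its binding domain, and is not c-commanded by it → coindexation permitted.
*Elena₃* c-commands the pronoun within its binding domain → coindexation would violate Principle B.
*Leila₄*: the pronoun c-commands this R-expression → coindexation would violate Principle C on *Leila₄*.
*Yuki₅* and the pronoun do not c-command one another → neither Principle B nor Principle C is at stake; coindexation permitted.

{1, 2, 5}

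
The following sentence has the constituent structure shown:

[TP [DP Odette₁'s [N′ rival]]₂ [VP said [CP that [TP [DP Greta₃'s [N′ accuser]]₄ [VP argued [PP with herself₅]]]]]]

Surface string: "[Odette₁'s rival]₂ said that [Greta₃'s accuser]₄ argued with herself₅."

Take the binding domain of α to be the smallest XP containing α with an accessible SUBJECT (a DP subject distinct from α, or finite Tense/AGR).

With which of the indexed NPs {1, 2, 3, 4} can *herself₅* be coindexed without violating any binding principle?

*herself* is an anaphor, so Principle A applies: it must be bound in its binding domain.
Binding domain of *herself₅*: the embedded TP, whose subject is [Greta₃'s accuser]₄.
*Odette₁* does not c-command the anaphor → cannot bind it.
*[Odette₁'s rival]₂* c-commands the anaphor but is outside its binding domain → cannot satisfy Principle A.
*Greta₃* does not c-command the anaphor → cannot bind it.
*[Greta₃'s accuser]₄* c-commands the anaphor within its binding domain → licit binder.

{4}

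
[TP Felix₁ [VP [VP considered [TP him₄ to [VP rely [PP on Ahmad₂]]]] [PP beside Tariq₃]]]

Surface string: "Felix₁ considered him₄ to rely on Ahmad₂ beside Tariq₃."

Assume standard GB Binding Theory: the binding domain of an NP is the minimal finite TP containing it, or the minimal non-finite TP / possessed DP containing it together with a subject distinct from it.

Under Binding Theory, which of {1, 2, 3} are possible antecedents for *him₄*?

*him* is a pronoun, so Principle B applies: it must be free in its binding domain.
Binding domain of *him₄*: the matrix TP, whose subject is Felix₁.
*Felix₁* c-commands the pronoun within its binding domain → coindexation would violate Principle B.
*Ahmad₂*: the pronoun c-commands this R-expression → coindexation would violate Principle C on *Ahmad₂*.
*Tariq₃* and the pronoun do not c-command one another → neither Principle B nor Principle C is at stake; coindexation permitted.

{3}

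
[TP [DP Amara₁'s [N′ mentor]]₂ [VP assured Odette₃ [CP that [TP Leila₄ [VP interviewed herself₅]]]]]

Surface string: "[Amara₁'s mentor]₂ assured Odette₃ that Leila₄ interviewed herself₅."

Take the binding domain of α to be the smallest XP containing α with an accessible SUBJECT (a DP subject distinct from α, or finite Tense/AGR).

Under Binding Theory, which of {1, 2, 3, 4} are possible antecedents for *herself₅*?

{4}

*herself* is an anaphor, so Principle A applies: it must be bound in its binding domain.
Binding domain of *herself₅*: the embedded TP, whose subject is Leila₄.
*Amara₁* does not c-command the anaphor → cannot bind it.
*[Amara₁'s mentor]₂* c-commands the anaphor but is outside its binding domain → cannot satisfy Principle A.
*Odette₃* c-commands the anaphor but is outside its binding domain → cannot satisfy Principle A.
*Leila₄* c-commands the anaphor within its binding domain → licit binder.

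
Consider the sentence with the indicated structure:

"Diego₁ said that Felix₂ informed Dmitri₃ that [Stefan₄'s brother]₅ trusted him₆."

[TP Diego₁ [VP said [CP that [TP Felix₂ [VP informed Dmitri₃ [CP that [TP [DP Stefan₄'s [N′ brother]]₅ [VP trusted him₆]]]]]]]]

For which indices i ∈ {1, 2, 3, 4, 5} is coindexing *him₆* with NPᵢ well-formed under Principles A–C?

*him* is a pronoun, so Principle B applies: it must be free in its binding domain.
Binding domain of *him₆*: the embedded TP, whose subject is [Stefan₄'s brother]₅.
*Diego₁* c-commands the pronoun but from outside its binding domain, and is not c-commanded by it → coindexation permitted.
*Felix₂* c-commands the pronoun but from outside its binding domain, and is not c-commanded by it → coindexation permitted.
*Dmitri₃* c-commands the pronoun but from outside its binding domain, and is not c-commanded by it → coindexation permitted.
*Stefan₄* and the pronoun do not c-command one another → neither Principle B nor Principle C is at stake; coindexation permitted.
*[Stefan₄'s brother]₅* c-commands the pronoun within its binding domain → coindexation would violate Principle B.

{1, 2, 3, 4}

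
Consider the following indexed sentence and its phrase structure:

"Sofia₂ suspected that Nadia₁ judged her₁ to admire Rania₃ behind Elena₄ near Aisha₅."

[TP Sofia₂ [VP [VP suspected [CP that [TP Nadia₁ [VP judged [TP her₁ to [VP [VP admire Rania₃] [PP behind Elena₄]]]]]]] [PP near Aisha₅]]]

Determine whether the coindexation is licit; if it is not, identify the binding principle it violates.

Principle B

The two coindexed NPs are *Nadia₁* and *her₁*.
*her₁* is a pronoun. Its binding domain is the embedded TP, whose subject is Nadia₁.
*Nadia₁* c-commands it within that domain and carries the same index.
The pronoun is locally bound → Principle B violation.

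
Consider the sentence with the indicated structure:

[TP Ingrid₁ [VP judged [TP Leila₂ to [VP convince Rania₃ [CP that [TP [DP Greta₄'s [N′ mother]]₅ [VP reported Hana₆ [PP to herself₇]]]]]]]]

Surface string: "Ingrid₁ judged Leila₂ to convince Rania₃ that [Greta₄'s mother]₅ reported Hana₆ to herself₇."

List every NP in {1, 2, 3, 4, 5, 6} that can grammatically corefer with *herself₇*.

*herself* is an anaphor, so Principle A applies: it must be bound in its binding domain.
Binding domain of *herself₇*: the embedded TP, whose subject is [Greta₄'s mother]₅.
*Ingrid₁* c-commands the anaphor but is outside its binding domain → cannot satisfy Principle A.
*Leila₂* c-commands the anaphor but is outside its binding domain → cannot satisfy Principle A.
*Rania₃* c-commands the anaphor but is outside its binding domain → cannot satisfy Principle A.
*Greta₄* does not c-command the anaphor → cannot bind it.
*[Greta₄'s mother]₅* c-commands the anaphor within its binding domain → licit binder.
*Hana₆* c-commands the anaphor within its binding domain → licit binder.

{5, 6}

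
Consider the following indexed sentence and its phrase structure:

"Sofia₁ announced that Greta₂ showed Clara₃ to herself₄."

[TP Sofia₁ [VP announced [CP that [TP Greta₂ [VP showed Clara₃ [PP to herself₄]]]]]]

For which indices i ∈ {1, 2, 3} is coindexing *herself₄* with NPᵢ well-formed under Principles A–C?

*herself* is an anaphor, so Principle A applies: it must be bound in its binding domain.
Binding domain of *herself₄*: the embedded TP, whose subject is Greta₂.
*Sofia₁* c-commands the anaphor but is outside its binding domain → cannot satisfy Principle A.
*Greta₂* c-commands the anaphor within its binding domain → licit binder.
*Clara₃* c-commands the anaphor within its binding domain → licit binder.

{2, 3}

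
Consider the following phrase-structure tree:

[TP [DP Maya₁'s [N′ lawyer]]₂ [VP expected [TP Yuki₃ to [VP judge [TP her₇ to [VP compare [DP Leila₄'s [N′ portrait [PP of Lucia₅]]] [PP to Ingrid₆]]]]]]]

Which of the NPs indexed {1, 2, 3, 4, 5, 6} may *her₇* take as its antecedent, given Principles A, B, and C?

*her* is a pronoun, so Principle B applies: it must be free in its binding domain.
Binding domain of *her₇*: the embedded TP, whose subject is Yuki₃.
*Maya₁* and the pronoun do not c-command one another → neither Principle B nor Principle C is at stake; coindexation permitted.
*[Maya₁'s lawyer]₂* c-commands the pronoun but from outside its binding domain, and is not c-commanded by it → coindexation permitted.
*Yuki₃* c-commands the pronoun within its binding domain → coindexation would violate Principle B.
*Leila₄*: the pronoun c-commands this R-expression → coindexation would violate Principle C on *Leila₄*.
*Lucia₅*: the pronoun c-commands this R-expression → coindexation would violate Principle C on *Lucia₅*.
*Ingrid₆*: the pronoun c-commands this R-expression → coindexation would violate Principle C on *Ingrid₆*.

{1, 2}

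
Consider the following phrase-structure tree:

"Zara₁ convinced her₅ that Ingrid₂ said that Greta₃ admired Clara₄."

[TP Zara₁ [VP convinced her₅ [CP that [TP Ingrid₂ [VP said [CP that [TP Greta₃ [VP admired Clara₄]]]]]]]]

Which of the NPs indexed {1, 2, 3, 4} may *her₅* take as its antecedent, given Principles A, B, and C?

none

*her* is a pronoun, so Principle B applies: it must be free in its binding domain.
Binding domain of *her₅*: the matrix TP, whose subject is Zara₁.
*Zara₁* c-commands the pronoun within its binding domain → coindexation would violate Principle B.
*Ingrid₂*: the pronoun c-commands this R-expression → coindexation would violate Principle C on *Ingrid₂*.
*Greta₃*: the pronoun c-commands this R-expression → coindexation would violate Principle C on *Greta₃*.
*Clara₄*: the pronoun c-commands this R-expression → coindexation would violate Principle C on *Clara₄*.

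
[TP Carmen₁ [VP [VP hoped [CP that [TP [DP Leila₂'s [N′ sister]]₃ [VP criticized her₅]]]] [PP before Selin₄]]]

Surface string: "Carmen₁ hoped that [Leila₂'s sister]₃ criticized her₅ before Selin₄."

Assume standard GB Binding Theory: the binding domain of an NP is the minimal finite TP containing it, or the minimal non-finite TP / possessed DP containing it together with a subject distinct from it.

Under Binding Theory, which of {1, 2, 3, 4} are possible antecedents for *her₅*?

{1, 2, 4}

*her* is a pronoun, so Principle B applies: it must be free in its binding domain.
Binding domain of *her₅*: the embedded TP, whose subject is [Leila₂'s sister]₃.
*Carmen₁* c-commands the pronoun but from outside its binding domain, and is not c-commanded by it → coindexation permitted.
*Leila₂* and the pronoun do not c-command one another → neither Principle B nor Principle C is at stake; coindexation permitted.
*[Leila₂'s sister]₃* c-commands the pronoun within its binding domain → coindexation would violate Principle B.
*Selin₄* and the pronoun do not c-command one another → neither Principle B nor Principle C is at stake; coindexation permitted.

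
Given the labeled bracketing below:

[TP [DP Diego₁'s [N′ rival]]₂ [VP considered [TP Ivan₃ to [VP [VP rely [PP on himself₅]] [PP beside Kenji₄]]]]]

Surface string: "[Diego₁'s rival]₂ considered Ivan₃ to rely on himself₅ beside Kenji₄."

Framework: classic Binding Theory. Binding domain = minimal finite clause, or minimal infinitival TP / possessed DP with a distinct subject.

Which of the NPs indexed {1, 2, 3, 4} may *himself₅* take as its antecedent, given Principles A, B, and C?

*himself* is an anaphor, so Principle A applies: it must be bound in its binding domain.
Binding domain of *himself₅*: the embedded TP, whose subject is Ivan₃.
*Diego₁* does not c-command the anaphor → cannot bind it.
*[Diego₁'s rival]₂* c-commands the anaphor but is outside its binding domain → cannot satisfy Principle A.
*Ivan₃* c-commands the anaphor within its binding domain → licit binder.
*Kenji₄* does not c-command the anaphor → cannot bind it.

{3}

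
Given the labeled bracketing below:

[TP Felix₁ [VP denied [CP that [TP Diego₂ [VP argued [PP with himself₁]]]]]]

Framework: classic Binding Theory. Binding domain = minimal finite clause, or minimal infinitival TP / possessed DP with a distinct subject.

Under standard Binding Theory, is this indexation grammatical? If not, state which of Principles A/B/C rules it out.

Principle A

The two coindexed NPs are *Felix₁* and *himself₁*.
*himself₁* is an anaphor. Principle A requires it to be bound within its binding domain — the embedded TP, whose subject is Diego₂.
Within that domain it is c-commanded by *Diego₂*, which does not share its index.
*Felix₁* does c-command the anaphor, but from outside its binding domain.
The anaphor is unbound in its domain → Principle A violation.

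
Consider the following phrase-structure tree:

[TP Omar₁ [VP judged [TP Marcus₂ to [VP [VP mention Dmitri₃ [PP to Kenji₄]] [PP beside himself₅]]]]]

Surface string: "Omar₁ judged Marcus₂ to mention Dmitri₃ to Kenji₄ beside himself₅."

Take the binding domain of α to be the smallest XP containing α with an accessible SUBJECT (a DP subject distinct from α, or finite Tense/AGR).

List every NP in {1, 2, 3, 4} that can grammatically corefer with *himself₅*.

*himself* is an anaphor, so Principle A applies: it must be bound in its binding domain.
Binding domain of *himself₅*: the embedded TP, whose subject is Marcus₂.
*Omar₁* c-commands the anaphor but is outside its binding domain → cannot satisfy Principle A.
*Marcus₂* c-commands the anaphor within its binding domain → licit binder.
*Dmitri₃* does not c-command the anaphor → cannot bind it.
*Kenji₄* does not c-command the anaphor → cannot bind it.

{2}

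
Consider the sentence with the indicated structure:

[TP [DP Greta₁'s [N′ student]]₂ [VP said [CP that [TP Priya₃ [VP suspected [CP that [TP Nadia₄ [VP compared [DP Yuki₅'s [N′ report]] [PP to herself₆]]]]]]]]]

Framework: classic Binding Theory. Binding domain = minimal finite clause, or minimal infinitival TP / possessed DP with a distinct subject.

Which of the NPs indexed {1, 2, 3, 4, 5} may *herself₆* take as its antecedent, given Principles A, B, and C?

{4}

*herself* is an anaphor, so Principle A applies: it must be bound in its binding domain.
Binding domain of *herself₆*: the embedded TP, whose subject is Nadia₄.
*Greta₁* does not c-command the anaphor → cannot bind it.
*[Greta₁'s student]₂* c-commands the anaphor but is outside its binding domain → cannot satisfy Principle A.
*Priya₃* c-commands the anaphor but is outside its binding domain → cannot satisfy Principle A.
*Nadia₄* c-commands the anaphor within its binding domain → licit binder.
*Yuki₅* does not c-command the anaphor → cannot bind it.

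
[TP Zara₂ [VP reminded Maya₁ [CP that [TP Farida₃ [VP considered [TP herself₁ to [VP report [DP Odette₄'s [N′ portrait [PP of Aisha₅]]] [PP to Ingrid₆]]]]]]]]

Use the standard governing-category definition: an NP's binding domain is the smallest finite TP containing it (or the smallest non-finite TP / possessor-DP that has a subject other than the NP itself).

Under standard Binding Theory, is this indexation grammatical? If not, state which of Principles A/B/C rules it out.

Principle A

The two coindexed NPs are *Maya₁* and *herself₁*.
*herself₁* is an anaphor. Principle A requires it to be bound within its binding domain — the embedded TP, whose subject is Farida₃.
Within that domain it is c-commanded by *Farida₃*, which does not share its index.
*Maya₁* does c-command the anaphor, but from outside its binding domain.
The anaphor is unbound in its domain → Principle A violation.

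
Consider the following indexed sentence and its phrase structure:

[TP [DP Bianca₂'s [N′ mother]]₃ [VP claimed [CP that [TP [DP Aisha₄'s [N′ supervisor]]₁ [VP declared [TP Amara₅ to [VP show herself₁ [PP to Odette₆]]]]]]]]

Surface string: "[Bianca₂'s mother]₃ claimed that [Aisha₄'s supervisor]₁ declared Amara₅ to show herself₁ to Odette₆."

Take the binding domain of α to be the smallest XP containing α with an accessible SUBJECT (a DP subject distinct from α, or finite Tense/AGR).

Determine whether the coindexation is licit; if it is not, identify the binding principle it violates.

The two coindexed NPs are *[Aisha₄'s supervisor]₁* and *herself₁*.
*herself₁* is an anaphor. Principle A requires it to be bound within its binding domain — the embedded TP, whose subject is Amara₅.
Within that domain it is c-commanded by *Amara₅*, which does not share its index.
*[Aisha₄'s supervisor]₁* does c-command the anaphor, but from outside its binding domain.
The anaphor is unbound in its domain → Principle A violation.

Principle A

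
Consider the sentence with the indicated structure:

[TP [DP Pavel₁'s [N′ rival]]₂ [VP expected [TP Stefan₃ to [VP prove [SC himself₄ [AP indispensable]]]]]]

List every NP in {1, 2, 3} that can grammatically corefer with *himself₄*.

{3}

*himself* is an anaphor, so Principle A applies: it must be bound in its binding domain.
Binding domain of *himself₄*: the embedded TP, whose subject is Stefan₃.
*Pavel₁* does not c-command the anaphor → cannot bind it.
*[Pavel₁'s rival]₂* c-commands the anaphor but is outside its binding domain → cannot satisfy Principle A.
*Stefan₃* c-commands the anaphor within its binding domain → licit binder.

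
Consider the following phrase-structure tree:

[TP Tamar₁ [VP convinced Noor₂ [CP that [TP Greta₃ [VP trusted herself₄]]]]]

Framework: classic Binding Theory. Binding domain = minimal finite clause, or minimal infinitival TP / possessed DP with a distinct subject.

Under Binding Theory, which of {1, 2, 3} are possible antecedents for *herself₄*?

*herself* is an anaphor, so Principle A applies: it must be bound in its binding domain.
Binding domain of *herself₄*: the embedded TP, whose subject is Greta₃.
*Tamar₁* c-commands the anaphor but is outside its binding domain → cannot satisfy Principle A.
*Noor₂* c-commands the anaphor but is outside its binding domain → cannot satisfy Principle A.
*Greta₃* c-commands the anaphor within its binding domain → licit binder.

{3}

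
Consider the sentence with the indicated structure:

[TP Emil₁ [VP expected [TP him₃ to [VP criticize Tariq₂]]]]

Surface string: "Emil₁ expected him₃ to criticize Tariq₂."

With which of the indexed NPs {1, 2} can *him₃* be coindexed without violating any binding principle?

*him* is a pronoun, so Principle B applies: it must be free in its binding domain.
Binding domain of *him₃*: the matrix TP, whose subject is Emil₁.
*Emil₁* c-commands the pronoun within its binding domain → coindexation would violate Principle B.
*Tariq₂*: the pronoun c-commands this R-expression → coindexation would violate Principle C on *Tariq₂*.

none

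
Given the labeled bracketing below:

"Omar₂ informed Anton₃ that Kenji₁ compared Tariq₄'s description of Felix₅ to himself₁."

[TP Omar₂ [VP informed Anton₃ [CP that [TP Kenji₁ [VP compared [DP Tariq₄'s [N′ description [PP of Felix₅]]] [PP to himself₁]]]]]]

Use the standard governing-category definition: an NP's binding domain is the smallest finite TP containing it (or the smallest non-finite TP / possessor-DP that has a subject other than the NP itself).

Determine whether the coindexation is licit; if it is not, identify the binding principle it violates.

The two coindexed NPs are *Kenji₁* and *himself₁*.
*himself₁* is an anaphor; its binding domain is the embedded TP, whose subject is Kenji₁. *Kenji₁* c-commands it within that domain and shares its index, so Principle A is satisfied.
*Kenji₁* is an R-expression; *himself₁* does not c-command it, and no other NP shares its index, so Principle C is satisfied.
All principles are respected.

grammatical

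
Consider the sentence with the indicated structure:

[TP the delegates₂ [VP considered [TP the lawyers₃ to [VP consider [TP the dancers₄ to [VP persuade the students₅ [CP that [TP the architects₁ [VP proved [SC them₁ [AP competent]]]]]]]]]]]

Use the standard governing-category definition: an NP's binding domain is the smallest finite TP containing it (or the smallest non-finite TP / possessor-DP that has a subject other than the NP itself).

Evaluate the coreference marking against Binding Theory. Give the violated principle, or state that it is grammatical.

Principle B

The two coindexed NPs are *the architects₁* and *them₁*.
*them₁* is a pronoun. Its binding domain is the embedded TP, whose subject is the architects₁.
*the architects₁* c-commands it within that domain and carries the same index.
The pronoun is locally bound → Principle B violation.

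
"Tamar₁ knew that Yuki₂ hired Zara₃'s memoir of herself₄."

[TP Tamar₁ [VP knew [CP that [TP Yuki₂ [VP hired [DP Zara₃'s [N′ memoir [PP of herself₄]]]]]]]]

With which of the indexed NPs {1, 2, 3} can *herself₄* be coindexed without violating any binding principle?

*herself* is an anaphor, so Principle A applies: it must be bound in its binding domain.
Binding domain of *herself₄*: the possessed DP, whose subject is Zara₃.
*Tamar₁* c-commands the anaphor but is outside its binding domain → cannot satisfy Principle A.
*Yuki₂* c-commands the anaphor but is outside its binding domain → cannot satisfy Principle A.
*Zara₃* c-commands the anaphor within its binding domain → licit binder.

{3}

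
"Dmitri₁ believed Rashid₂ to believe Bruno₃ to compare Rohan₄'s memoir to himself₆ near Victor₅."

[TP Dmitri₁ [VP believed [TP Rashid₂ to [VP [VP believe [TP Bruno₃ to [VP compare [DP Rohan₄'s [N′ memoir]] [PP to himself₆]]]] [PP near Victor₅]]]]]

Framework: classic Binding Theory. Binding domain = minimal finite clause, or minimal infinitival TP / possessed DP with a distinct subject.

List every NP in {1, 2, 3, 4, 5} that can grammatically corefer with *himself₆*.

*himself* is an anaphor, so Principle A applies: it must be bound in its binding domain.
Binding domain of *himself₆*: the embedded TP, whose subject is Bruno₃.
*Dmitri₁* c-commands the anaphor but is outside its binding domain → cannot satisfy Principle A.
*Rashid₂* c-commands the anaphor but is outside its binding domain → cannot satisfy Principle A.
*Bruno₃* c-commands the anaphor within its binding domain → licit binder.
*Rohan₄* does not c-command the anaphor → cannot bind it.
*Victor₅* does not c-command the anaphor → cannot bind it.

{3}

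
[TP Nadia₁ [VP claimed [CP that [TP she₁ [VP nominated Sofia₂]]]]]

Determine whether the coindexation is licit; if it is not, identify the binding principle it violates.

grammatical

The two coindexed NPs are *Nadia₁* and *she₁*.
*she₁* is a pronoun; nothing c-commands it within its binding domain (the embedded TP.), so Principle B holds trivially.
*Nadia₁* is an R-expression; *she₁* does not c-command it, and no other NP shares its index, so Principle C is satisfied.
All principles are respected.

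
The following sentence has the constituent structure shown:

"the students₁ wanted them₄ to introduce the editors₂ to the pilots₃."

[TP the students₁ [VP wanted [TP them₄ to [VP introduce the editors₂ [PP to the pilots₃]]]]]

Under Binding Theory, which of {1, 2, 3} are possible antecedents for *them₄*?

*them* is a pronoun, so Principle B applies: it must be free in its binding domain.
Binding domain of *them₄*: the matrix TP, whose subject is the students₁.
*the students₁* c-commands the pronoun within its binding domain → coindexation would violate Principle B.
*the editors₂*: the pronoun c-commands this R-expression → coindexation would violate Principle C on *the editors₂*.
*the pilots₃*: the pronoun c-commands this R-expression → coindexation would violate Principle C on *the pilots₃*.

none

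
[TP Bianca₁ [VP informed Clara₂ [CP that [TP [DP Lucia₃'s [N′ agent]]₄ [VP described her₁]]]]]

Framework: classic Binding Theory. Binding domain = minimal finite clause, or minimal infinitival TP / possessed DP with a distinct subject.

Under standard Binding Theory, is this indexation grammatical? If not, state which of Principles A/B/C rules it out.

The two coindexed NPs are *Bianca₁* and *her₁*.
*her₁* is a pronoun; its binding domain is the embedded TP, whose subject is [Lucia₃'s agent]₄. Within that domain it is c-commanded only by *[Lucia₃'s agent]₄*, which carries a different index — the pronoun is free locally, so Principle B holds.
*Bianca₁* is an R-expression; *her₁* does not c-command it, and no other NP shares its index, so Principle C is satisfied.
All principles are respected.

grammatical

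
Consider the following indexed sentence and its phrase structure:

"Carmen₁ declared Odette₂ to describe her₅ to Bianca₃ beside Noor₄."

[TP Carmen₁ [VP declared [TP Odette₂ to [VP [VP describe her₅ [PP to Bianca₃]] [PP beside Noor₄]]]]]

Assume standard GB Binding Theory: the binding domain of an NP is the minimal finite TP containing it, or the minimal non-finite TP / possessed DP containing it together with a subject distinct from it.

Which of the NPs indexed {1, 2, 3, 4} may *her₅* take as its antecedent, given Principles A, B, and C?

{1, 4}

*her* is a pronoun, so Principle B applies: it must be free in its binding domain.
Binding domain of *her₅*: the embedded TP, whose subject is Odette₂.
*Carmen₁* c-commands the pronoun but from outside its binding domain, and is not c-commanded by it → coindexation permitted.
*Odette₂* c-commands the pronoun within its binding domain → coindexation would violate Principle B.
*Bianca₃*: the pronoun c-commands this R-expression → coindexation would violate Principle C on *Bianca₃*.
*Noor₄* and the pronoun do not c-command one another → neither Principle B nor Principle C is at stake; coindexation permitted.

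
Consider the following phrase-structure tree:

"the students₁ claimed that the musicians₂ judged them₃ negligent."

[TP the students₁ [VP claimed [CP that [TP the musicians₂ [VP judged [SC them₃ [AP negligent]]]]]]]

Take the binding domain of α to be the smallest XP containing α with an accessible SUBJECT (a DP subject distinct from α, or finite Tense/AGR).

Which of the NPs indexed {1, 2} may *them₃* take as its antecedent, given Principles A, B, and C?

{1}

*them* is a pronoun, so Principle B applies: it must be free in its binding domain.
Binding domain of *them₃*: the embedded TP, whose subject is the musicians₂.
*the students₁* c-commands the pronoun but from outside its binding domain, and is not c-commanded by it → coindexation permitted.
*the musicians₂* c-commands the pronoun within its binding domain → coindexation would violate Principle B.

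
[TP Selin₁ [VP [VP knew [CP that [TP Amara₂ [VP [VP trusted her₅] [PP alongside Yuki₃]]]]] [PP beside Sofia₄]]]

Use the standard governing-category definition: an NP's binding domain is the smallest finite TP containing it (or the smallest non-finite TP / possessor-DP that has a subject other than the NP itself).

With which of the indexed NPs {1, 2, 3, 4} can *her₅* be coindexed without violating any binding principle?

*her* is a pronoun, so Principle B applies: it must be free in its binding domain.
Binding domain of *her₅*: the embedded TP, whose subject is Amara₂.
*Selin₁* c-commands the pronoun but from outside its binding domain, and is not c-commanded by it → coindexation permitted.
*Amara₂* c-commands the pronoun within its binding domain → coindexation would violate Principle B.
*Yuki₃* and the pronoun do not c-command one another → neither Principle B nor Principle C is at stake; coindexation permitted.
*Sofia₄* and the pronoun do not c-command one another → neither Principle B nor Principle C is at stake; coindexation permitted.

{1, 3, 4}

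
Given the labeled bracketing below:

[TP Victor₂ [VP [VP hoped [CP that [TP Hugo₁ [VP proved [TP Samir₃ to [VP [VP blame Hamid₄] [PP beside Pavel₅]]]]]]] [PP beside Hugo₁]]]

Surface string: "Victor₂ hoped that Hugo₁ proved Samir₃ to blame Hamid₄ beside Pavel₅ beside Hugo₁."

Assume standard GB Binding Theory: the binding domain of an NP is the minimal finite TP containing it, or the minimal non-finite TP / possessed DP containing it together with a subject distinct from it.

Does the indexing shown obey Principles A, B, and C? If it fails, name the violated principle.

The two coindexed NPs are *Hugo₁* and *Hugo₁*.
*Hugo₁* is an R-expression; no coindexed NP c-commands it, so Principle C holds.
*Hugo₁* is an R-expression; *Hugo₁* does not c-command it, and no other NP shares its index, so Principle C is satisfied.
All principles are respected.

grammatical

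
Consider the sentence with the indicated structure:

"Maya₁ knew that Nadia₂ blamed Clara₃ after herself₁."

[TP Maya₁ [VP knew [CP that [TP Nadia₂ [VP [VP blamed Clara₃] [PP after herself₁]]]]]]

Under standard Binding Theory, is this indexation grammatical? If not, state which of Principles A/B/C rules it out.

The two coindexed NPs are *Maya₁* and *herself₁*.
*herself₁* is an anaphor. Principle A requires it to be bound within its binding domain — the embedded TP, whose subject is Nadia₂.
Within that domain it is c-commanded by *Nadia₂*, which does not share its index.
*Maya₁* does c-command the anaphor, but from outside its binding domain.
The anaphor is unbound in its domain → Principle A violation.

Principle A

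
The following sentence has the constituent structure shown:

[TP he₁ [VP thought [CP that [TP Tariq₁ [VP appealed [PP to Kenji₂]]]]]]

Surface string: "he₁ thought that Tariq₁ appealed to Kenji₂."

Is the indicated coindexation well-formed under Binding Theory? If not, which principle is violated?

Principle C

The two coindexed NPs are *he₁* and *Tariq₁*.
*Tariq₁* is an R-expression. Principle C requires it to be free everywhere.
*he₁* c-commands it and carries the same index.
The R-expression is bound → Principle C violation.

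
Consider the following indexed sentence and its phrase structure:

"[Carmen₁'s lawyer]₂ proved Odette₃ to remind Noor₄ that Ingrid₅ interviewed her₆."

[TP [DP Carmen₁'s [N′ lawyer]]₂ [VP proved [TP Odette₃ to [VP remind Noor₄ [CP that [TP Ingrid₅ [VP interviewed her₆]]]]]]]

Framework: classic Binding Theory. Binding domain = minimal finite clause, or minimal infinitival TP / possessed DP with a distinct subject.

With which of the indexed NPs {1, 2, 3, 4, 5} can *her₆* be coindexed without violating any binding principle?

*her* is a pronoun, so Principle B applies: it must be free in its binding domain.
Binding domain of *her₆*: the embedded TP, whose subject is Ingrid₅.
*Carmen₁* and the pronoun do not c-command one another → neither Principle B nor Principle C is at stake; coindexation permitted.
*[Carmen₁'s lawyer]₂* c-commands the pronoun but from outside its binding domain, and is not c-commanded by it → coindexation permitted.
*Odette₃* c-commands the pronoun but from outside its binding domain, and is not c-commanded by it → coindexation permitted.
*Noor₄* c-commands the pronoun but from outside its binding domain, and is not c-commanded by it → coindexation permitted.
*Ingrid₅* c-commands the pronoun within its binding domain → coindexation would violate Principle B.

{1, 2, 3, 4}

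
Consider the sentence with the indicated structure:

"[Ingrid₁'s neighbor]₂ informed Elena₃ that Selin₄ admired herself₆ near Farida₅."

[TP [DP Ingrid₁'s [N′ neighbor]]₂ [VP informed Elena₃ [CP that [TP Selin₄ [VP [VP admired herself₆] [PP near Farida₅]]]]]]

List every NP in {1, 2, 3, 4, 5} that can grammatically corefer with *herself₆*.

*herself* is an anaphor, so Principle A applies: it must be bound in its binding domain.
Binding domain of *herself₆*: the embedded TP, whose subject is Selin₄.
*Ingrid₁* does not c-command the anaphor → cannot bind it.
*[Ingrid₁'s neighbor]₂* c-commands the anaphor but is outside its binding domain → cannot satisfy Principle A.
*Elena₃* c-commands the anaphor but is outside its binding domain → cannot satisfy Principle A.
*Selin₄* c-commands the anaphor within its binding domain → licit binder.
*Farida₅* does not c-command the anaphor → cannot bind it.

{4}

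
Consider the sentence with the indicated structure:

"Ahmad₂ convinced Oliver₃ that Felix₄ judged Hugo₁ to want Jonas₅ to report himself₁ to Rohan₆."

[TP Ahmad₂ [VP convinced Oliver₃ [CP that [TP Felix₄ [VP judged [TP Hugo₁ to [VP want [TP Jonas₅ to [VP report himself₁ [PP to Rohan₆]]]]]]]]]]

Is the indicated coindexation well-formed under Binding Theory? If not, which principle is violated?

The two coindexed NPs are *Hugo₁* and *himself₁*.
*himself₁* is an anaphor. Principle A requires it to be bound within its binding domain — the embedded TP, whose subject is Jonas₅.
Within that domain it is c-commanded by *Jonas₅*, which does not share its index.
*Hugo₁* does c-command the anaphor, but from outside its binding domain.
The anaphor is unbound in its domain → Principle A violation.

Principle A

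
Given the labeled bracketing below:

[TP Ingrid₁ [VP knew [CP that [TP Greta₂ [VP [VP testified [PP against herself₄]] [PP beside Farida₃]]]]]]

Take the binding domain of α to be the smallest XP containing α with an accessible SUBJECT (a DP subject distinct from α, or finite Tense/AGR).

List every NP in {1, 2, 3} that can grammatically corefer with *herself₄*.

{2}

*herself* is an anaphor, so Principle A applies: it must be bound in its binding domain.
Binding domain of *herself₄*: the embedded TP, whose subject is Greta₂.
*Ingrid₁* c-commands the anaphor but is outside its binding domain → cannot satisfy Principle A.
*Greta₂* c-commands the anaphor within its binding domain → licit binder.
*Farida₃* does not c-command the anaphor → cannot bind it.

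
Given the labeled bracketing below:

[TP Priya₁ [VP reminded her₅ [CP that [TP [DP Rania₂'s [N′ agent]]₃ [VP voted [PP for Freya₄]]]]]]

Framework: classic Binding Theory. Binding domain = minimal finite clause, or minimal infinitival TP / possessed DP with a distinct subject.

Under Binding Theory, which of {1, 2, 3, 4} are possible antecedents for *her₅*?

*her* is a pronoun, so Principle B applies: it must be free in its binding domain.
Binding domain of *her₅*: the matrix TP, whose subject is Priya₁.
*Priya₁* c-commands the pronoun within its binding domain → coindexation would violate Principle B.
*Rania₂*: the pronoun c-commands this R-expression → coindexation would violate Principle C on *Rania₂*.
*[Rania₂'s agent]₃*: the pronoun c-commands this R-expression → coindexation would violate Principle C on *[Rania₂'s agent]₃*.
*Freya₄*: the pronoun c-commands this R-expression → coindexation would violate Principle C on *Freya₄*.

none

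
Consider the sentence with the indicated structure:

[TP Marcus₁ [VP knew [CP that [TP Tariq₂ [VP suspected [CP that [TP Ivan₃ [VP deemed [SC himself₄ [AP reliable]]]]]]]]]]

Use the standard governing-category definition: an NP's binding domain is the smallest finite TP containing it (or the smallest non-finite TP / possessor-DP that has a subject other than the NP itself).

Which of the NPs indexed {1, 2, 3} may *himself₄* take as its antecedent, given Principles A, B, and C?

{3}

*himself* is an anaphor, so Principle A applies: it must be bound in its binding domain.
Binding domain of *himself₄*: the embedded TP, whose subject is Ivan₃.
*Marcus₁* c-commands the anaphor but is outside its binding domain → cannot satisfy Principle A.
*Tariq₂* c-commands the anaphor but is outside its binding domain → cannot satisfy Principle A.
*Ivan₃* c-commands the anaphor within its binding domain → licit binder.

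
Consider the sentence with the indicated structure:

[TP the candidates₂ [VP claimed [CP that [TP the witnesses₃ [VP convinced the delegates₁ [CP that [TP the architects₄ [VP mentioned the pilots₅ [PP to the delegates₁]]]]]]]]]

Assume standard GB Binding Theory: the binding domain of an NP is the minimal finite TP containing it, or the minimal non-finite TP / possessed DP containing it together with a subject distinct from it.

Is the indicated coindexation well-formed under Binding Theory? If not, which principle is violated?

The two coindexed NPs are *the delegates₁* (the higher occurrence) and *the delegates₁* (the lower occurrence).
*the delegates₁* (the lower occurrence) is an R-expression. Principle C requires it to be free everywhere.
*the delegates₁* (the higher occurrence) c-commands it and carries the same index.
The R-expression is bound → Principle C violation.

Principle C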